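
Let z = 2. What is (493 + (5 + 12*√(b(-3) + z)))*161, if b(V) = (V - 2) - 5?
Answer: 80178 + 3864*I*√2 ≈ 80178.0 + 5464.5*I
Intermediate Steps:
b(V) = -7 + V (b(V) = (-2 + V) - 5 = -7 + V)
(493 + (5 + 12*√(b(-3) + z)))*161 = (493 + (5 + 12*√((-7 - 3) + 2)))*161 = (493 + (5 + 12*√(-10 + 2)))*161 = (493 + (5 + 12*√(-8)))*161 = (493 + (5 + 12*(2*I*√2)))*161 = (493 + (5 + 24*I*√2))*161 = (498 + 24*I*√2)*161 = 80178 + 3864*I*√2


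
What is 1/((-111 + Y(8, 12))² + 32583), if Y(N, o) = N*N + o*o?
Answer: 1/41992 ≈ 2.3814e-5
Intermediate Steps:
Y(N, o) = N² + o²
1/((-111 + Y(8, 12))² + 32583) = 1/((-111 + (8² + 12²))² + 32583) = 1/((-111 + (64 + 144))² + 32583) = 1/((-111 + 208)² + 32583) = 1/(97² + 32583) = 1/(9409 + 32583) = 1/41992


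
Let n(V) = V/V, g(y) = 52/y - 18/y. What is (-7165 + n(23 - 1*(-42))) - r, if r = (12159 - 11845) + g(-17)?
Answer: -7476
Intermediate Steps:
g(y) = 34/y
n(V) = 1
r = 312 (r = (12159 - 11845) + 34/(-17) = 314 + 34*(-1/17) = 314 - 2 = 312)
(-7165 + n(23 - 1*(-42))) - r = (-7165 + 1) - 1*312 = -7164 - 312 = -7476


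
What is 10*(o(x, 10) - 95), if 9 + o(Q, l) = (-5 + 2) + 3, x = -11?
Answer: -1040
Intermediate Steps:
o(Q, l) = -9 (o(Q, l) = -9 + ((-5 + 2) + 3) = -9 + (-3 + 3) = -9 + 0 = -9)
10*(o(x, 10) - 95) = 10*(-9 - 95) = 10*(-104) = -1040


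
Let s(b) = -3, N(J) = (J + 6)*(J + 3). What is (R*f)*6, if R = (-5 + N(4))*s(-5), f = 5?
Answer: -5850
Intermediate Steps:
N(J) = (3 + J)*(6 + J) (N(J) = (6 + J)*(3 + J) = (3 + J)*(6 + J))
R = -195 (R = (-5 + (18 + 4² + 9*4))*(-3) = (-5 + (18 + 16 + 36))*(-3) = (-5 + 70)*(-3) = 65*(-3) = -195)
(R*f)*6 = -195*5*6 = -975*6 = -5850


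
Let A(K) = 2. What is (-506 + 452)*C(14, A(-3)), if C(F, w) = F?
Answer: -756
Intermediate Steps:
(-506 + 452)*C(14, A(-3)) = (-506 + 452)*14 = -54*14 = -756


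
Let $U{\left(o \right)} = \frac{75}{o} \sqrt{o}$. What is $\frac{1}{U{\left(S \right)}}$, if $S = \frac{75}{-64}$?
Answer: $\frac{i \sqrt{3}}{120} \approx 0.014434 i$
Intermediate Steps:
$S = - \frac{75}{64}$ ($S = 75 \left(- \frac{1}{64}\right) = - \frac{75}{64} \approx -1.1719$)
$U{\left(o \right)} = \frac{75}{\sqrt{o}}$
$\frac{1}{U{\left(S \right)}} = \frac{1}{75 \frac{1}{\sqrt{- \frac{75}{64}}}} = \frac{1}{75 \left(- \frac{8 i \sqrt{3}}{15}\right)} = \frac{1}{\left(-40\right) i \sqrt{3}} = \frac{i \sqrt{3}}{120}$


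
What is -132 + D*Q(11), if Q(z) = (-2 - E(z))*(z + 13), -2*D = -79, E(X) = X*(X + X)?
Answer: -231444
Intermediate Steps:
E(X) = 2*X² (E(X) = X*(2*X) = 2*X²)
D = 79/2 (D = -½*(-79) = 79/2 ≈ 39.500)
Q(z) = (-2 - 2*z²)*(13 + z) (Q(z) = (-2 - 2*z²)*(z + 13) = (-2 - 2*z²)*(13 + z))
-132 + D*Q(11) = -132 + 79*(-26 - 26*11² - 2*11 - 2*11³)/2 = -132 + 79*(-26 - 26*121 - 22 - 2*1331)/2 = -132 + 79*(-26 - 3146 - 22 - 2662)/2 = -132 + (79/2)*(-5856) = -132 - 231312 = -231444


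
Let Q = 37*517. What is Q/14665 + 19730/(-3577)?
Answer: -31559431/7493815 ≈ -4.2114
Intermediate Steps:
Q = 19129
Q/14665 + 19730/(-3577) = 19129/14665 + 19730/(-3577) = 19129*(1/14665) + 19730*(-1/3577) = 19129/14665 - 19730/3577 = -31559431/7493815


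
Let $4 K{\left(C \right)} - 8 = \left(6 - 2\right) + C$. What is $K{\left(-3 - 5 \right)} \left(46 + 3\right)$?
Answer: $49$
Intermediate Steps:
$K{\left(C \right)} = 3 + \frac{C}{4}$ ($K{\left(C \right)} = 2 + \frac{\left(6 - 2\right) + C}{4} = 2 + \frac{4 + C}{4} = 2 + \left(1 + \frac{C}{4}\right) = 3 + \frac{C}{4}$)
$K{\left(-3 - 5 \right)} \left(46 + 3\right) = \left(3 + \frac{-3 - 5}{4}\right) \left(46 + 3\right) = \left(3 + \frac{1}{4} \left(-8\right)\right) 49 = \left(3 - 2\right) 49 = 1 \cdot 49 = 49$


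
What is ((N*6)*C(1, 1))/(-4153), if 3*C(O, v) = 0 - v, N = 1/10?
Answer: 1/20765 ≈ 4.8158e-5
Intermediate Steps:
N = 1/10 ≈ 0.10000
C(O, v) = -v/3 (C(O, v) = (0 - v)/3 = (-v)/3 = -v/3)
((N*6)*C(1, 1))/(-4153) = (((1/10)*6)*(-1/3*1))/(-4153) = ((3/5)*(-1/3))*(-1/4153) = -1/5*(-1/4153) = 1/20765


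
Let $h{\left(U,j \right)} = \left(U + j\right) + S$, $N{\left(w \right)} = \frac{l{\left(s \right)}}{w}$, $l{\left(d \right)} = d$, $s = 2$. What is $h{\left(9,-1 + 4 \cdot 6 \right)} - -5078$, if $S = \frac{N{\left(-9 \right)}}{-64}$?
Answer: $\frac{1471681}{288} \approx 5110.0$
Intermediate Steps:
$N{\left(w \right)} = \frac{2}{w}$
$S = \frac{1}{288}$ ($S = \frac{2 \frac{1}{-9}}{-64} = 2 \left(- \frac{1}{9}\right) \left(- \frac{1}{64}\right) = \left(- \frac{2}{9}\right) \left(- \frac{1}{64}\right) = \frac{1}{288} \approx 0.0034722$)
$h{\left(U,j \right)} = \frac{1}{288} + U + j$ ($h{\left(U,j \right)} = \left(U + j\right) + \frac{1}{288} = \frac{1}{288} + U + j$)
$h{\left(9,-1 + 4 \cdot 6 \right)} - -5078 = \left(\frac{1}{288} + 9 + \left(-1 + 4 \cdot 6\right)\right) - -5078 = \left(\frac{1}{288} + 9 + \left(-1 + 24\right)\right) + 5078 = \left(\frac{1}{288} + 9 + 23\right) + 5078 = \frac{9217}{288} + 5078 = \frac{1471681}{288}$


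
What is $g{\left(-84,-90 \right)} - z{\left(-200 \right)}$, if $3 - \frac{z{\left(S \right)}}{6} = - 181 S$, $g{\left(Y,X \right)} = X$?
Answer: $217092$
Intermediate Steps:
$z{\left(S \right)} = 18 + 1086 S$ ($z{\left(S \right)} = 18 - 6 \left(- 181 S\right) = 18 + 1086 S$)
$g{\left(-84,-90 \right)} - z{\left(-200 \right)} = -90 - \left(18 + 1086 \left(-200\right)\right) = -90 - \left(18 - 217200\right) = -90 - -217182 = -90 + 217182 = 217092$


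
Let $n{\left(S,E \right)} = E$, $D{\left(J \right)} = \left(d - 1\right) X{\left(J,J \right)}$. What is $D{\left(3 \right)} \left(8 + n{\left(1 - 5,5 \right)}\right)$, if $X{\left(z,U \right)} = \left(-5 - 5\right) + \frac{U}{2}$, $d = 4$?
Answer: $- \frac{663}{2} \approx -331.5$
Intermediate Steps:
$X{\left(z,U \right)} = -10 + \frac{U}{2}$ ($X{\left(z,U \right)} = -10 + U \frac{1}{2} = -10 + \frac{U}{2}$)
$D{\left(J \right)} = -30 + \frac{3 J}{2}$ ($D{\left(J \right)} = \left(4 - 1\right) \left(-10 + \frac{J}{2}\right) = 3 \left(-10 + \frac{J}{2}\right) = -30 + \frac{3 J}{2}$)
$D{\left(3 \right)} \left(8 + n{\left(1 - 5,5 \right)}\right) = \left(-30 + \frac{3}{2} \cdot 3\right) \left(8 + 5\right) = \left(-30 + \frac{9}{2}\right) 13 = \left(- \frac{51}{2}\right) 13 = - \frac{663}{2}$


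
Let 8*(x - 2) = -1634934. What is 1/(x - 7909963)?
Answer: -4/32457311 ≈ -1.2324e-7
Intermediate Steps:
x = -817459/4 (x = 2 + (⅛)*(-1634934) = 2 - 817467/4 = -817459/4 ≈ -2.0436e+5)
1/(x - 7909963) = 1/(-817459/4 - 7909963) = 1/(-32457311/4) = -4/32457311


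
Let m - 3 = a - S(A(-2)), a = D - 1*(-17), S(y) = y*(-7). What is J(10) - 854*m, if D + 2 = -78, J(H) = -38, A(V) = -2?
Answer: 63158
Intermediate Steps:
S(y) = -7*y
D = -80 (D = -2 - 78 = -80)
a = -63 (a = -80 - 1*(-17) = -80 + 17 = -63)
m = -74 (m = 3 + (-63 - (-7)*(-2)) = 3 + (-63 - 1*14) = 3 + (-63 - 14) = 3 - 77 = -74)
J(10) - 854*m = -38 - 854*(-74) = -38 + 63196 = 63158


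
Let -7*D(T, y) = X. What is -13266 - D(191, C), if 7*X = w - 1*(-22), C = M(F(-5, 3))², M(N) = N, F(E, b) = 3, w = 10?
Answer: -650002/49 ≈ -13265.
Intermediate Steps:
C = 9 (C = 3² = 9)
X = 32/7 (X = (10 - 1*(-22))/7 = (10 + 22)/7 = (⅐)*32 = 32/7 ≈ 4.5714)
D(T, y) = -32/49 (D(T, y) = -⅐*32/7 = -32/49)
-13266 - D(191, C) = -13266 - 1*(-32/49) = -13266 + 32/49 = -650002/49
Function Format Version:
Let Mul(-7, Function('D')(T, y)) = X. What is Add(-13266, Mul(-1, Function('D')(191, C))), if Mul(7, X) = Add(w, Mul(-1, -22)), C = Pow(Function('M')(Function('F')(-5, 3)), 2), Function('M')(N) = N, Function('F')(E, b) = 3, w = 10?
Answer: Rational(-650002, 49) ≈ -13265.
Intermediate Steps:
C = 9 (C = Pow(3, 2) = 9)
X = Rational(32, 7) (X = Mul(Rational(1, 7), Add(10, Mul(-1, -22))) = Mul(Rational(1, 7), Add(10, 22)) = Mul(Rational(1, 7), 32) = Rational(32, 7) ≈ 4.5714)
Function('D')(T, y) = Rational(-32, 49) (Function('D')(T, y) = Mul(Rational(-1, 7), Rational(32, 7)) = Rational(-32, 49))
Add(-13266, Mul(-1, Function('D')(191, C))) = Add(-13266, Mul(-1, Rational(-32, 49))) = Add(-13266, Rational(32, 49)) = Rational(-650002, 49)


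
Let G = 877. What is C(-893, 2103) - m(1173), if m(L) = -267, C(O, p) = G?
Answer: 1144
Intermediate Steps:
C(O, p) = 877
C(-893, 2103) - m(1173) = 877 - 1*(-267) = 877 + 267 = 1144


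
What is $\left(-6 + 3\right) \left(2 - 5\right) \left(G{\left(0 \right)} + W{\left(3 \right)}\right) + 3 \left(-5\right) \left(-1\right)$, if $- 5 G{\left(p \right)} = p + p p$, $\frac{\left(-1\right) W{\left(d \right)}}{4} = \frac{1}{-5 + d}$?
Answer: $33$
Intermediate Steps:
$W{\left(d \right)} = - \frac{4}{-5 + d}$
$G{\left(p \right)} = - \frac{p}{5} - \frac{p^{2}}{5}$ ($G{\left(p \right)} = - \frac{p + p p}{5} = - \frac{p + p^{2}}{5} = - \frac{p}{5} - \frac{p^{2}}{5}$)
$\left(-6 + 3\right) \left(2 - 5\right) \left(G{\left(0 \right)} + W{\left(3 \right)}\right) + 3 \left(-5\right) \left(-1\right) = \left(-6 + 3\right) \left(2 - 5\right) \left(\left(- \frac{1}{5}\right) 0 \left(1 + 0\right) - \frac{4}{-5 + 3}\right) + 3 \left(-5\right) \left(-1\right) = \left(-3\right) \left(-3\right) \left(\left(- \frac{1}{5}\right) 0 \cdot 1 - \frac{4}{-2}\right) - -15 = 9 \left(0 - -2\right) + 15 = 9 \left(0 + 2\right) + 15 = 9 \cdot 2 + 15 = 18 + 15 = 33$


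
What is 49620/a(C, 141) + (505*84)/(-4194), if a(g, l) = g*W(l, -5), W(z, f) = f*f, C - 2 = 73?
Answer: 1428542/87375 ≈ 16.350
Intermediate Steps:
C = 75 (C = 2 + 73 = 75)
W(z, f) = f²
a(g, l) = 25*g (a(g, l) = g*(-5)² = g*25 = 25*g)
49620/a(C, 141) + (505*84)/(-4194) = 49620/((25*75)) + (505*84)/(-4194) = 49620/1875 + 42420*(-1/4194) = 49620*(1/1875) - 7070/699 = 3308/125 - 7070/699 = 1428542/87375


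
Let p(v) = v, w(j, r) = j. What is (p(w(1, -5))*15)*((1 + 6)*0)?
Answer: 0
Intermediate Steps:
(p(w(1, -5))*15)*((1 + 6)*0) = (1*15)*((1 + 6)*0) = 15*(7*0) = 15*0 = 0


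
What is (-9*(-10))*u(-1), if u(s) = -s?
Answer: 90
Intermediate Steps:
(-9*(-10))*u(-1) = (-9*(-10))*(-1*(-1)) = 90*1 = 90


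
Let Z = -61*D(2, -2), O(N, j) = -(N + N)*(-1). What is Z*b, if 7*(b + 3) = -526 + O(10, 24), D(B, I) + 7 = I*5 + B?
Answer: -482205/7 ≈ -68886.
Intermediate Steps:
O(N, j) = 2*N (O(N, j) = -2*N*(-1) = -(-2)*N = 2*N)
D(B, I) = -7 + B + 5*I (D(B, I) = -7 + (I*5 + B) = -7 + (5*I + B) = -7 + (B + 5*I) = -7 + B + 5*I)
Z = 915 (Z = -61*(-7 + 2 + 5*(-2)) = -61*(-7 + 2 - 10) = -61*(-15) = 915)
b = -527/7 (b = -3 + (-526 + 2*10)/7 = -3 + (-526 + 20)/7 = -3 + (⅐)*(-506) = -3 - 506/7 = -527/7 ≈ -75.286)
Z*b = 915*(-527/7) = -482205/7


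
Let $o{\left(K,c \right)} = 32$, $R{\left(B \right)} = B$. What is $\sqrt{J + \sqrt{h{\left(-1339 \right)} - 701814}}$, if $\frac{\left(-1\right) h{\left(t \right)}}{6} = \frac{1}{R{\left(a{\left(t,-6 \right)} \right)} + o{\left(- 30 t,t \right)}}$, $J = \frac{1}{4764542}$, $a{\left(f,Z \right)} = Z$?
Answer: $\frac{\sqrt{805207598 + 295111186106932 i \sqrt{118606605}}}{61939046} \approx 20.466 + 20.466 i$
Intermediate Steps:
$J = \frac{1}{4764542} \approx 2.0988 \cdot 10^{-7}$
$h{\left(t \right)} = - \frac{3}{13}$ ($h{\left(t \right)} = - \frac{6}{-6 + 32} = - \frac{6}{26} = \left(-6\right) \frac{1}{26} = - \frac{3}{13}$)
$\sqrt{J + \sqrt{h{\left(-1339 \right)} - 701814}} = \sqrt{\frac{1}{4764542} + \sqrt{- \frac{3}{13} - 701814}} = \sqrt{\frac{1}{4764542} + \sqrt{- \frac{9123585}{13}}} = \sqrt{\frac{1}{4764542} + \frac{i \sqrt{118606605}}{13}}$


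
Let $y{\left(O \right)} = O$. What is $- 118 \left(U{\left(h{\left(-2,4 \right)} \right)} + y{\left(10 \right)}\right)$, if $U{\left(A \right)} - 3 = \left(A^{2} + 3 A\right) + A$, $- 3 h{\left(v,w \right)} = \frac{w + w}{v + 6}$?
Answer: $- \frac{11446}{9} \approx -1271.8$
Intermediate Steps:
$h{\left(v,w \right)} = - \frac{2 w}{3 \left(6 + v\right)}$ ($h{\left(v,w \right)} = - \frac{\left(w + w\right) \frac{1}{v + 6}}{3} = - \frac{2 w \frac{1}{6 + v}}{3} = - \frac{2 w}{3 \left(6 + v\right)}$)
$U{\left(A \right)} = 3 + A^{2} + 4 A$ ($U{\left(A \right)} = 3 + \left(\left(A^{2} + 3 A\right) + A\right) = 3 + \left(A^{2} + 4 A\right) = 3 + A^{2} + 4 A$)
$- 118 \left(U{\left(h{\left(-2,4 \right)} \right)} + y{\left(10 \right)}\right) = - 118 \left(\left(3 + \left(\left(-2\right) 4 \frac{1}{18 + 3 \left(-2\right)}\right)^{2} + 4 \left(\left(-2\right) 4 \frac{1}{18 + 3 \left(-2\right)}\right)\right) + 10\right) = - 118 \left(\left(3 + \left(\left(-2\right) 4 \frac{1}{18 - 6}\right)^{2} + 4 \left(\left(-2\right) 4 \frac{1}{18 - 6}\right)\right) + 10\right) = - 118 \left(\left(3 + \left(\left(-2\right) 4 \cdot \frac{1}{12}\right)^{2} + 4 \left(\left(-2\right) 4 \cdot \frac{1}{12}\right)\right) + 10\right) = - 118 \left(\left(3 + \left(- \frac{2}{3}\right)^{2} + 4 \left(- \frac{2}{3}\right)\right) + 10\right) = - 118 \left(\left(3 + \frac{4}{9} - \frac{8}{3}\right) + 10\right) = - 118 \left(\frac{7}{9} + 10\right) = \left(-118\right) \frac{97}{9} = - \frac{11446}{9}$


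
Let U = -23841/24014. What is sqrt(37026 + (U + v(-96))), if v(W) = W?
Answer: sqrt(21295931680506)/24014 ≈ 192.17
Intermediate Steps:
U = -23841/24014 ≈ -0.99280
sqrt(37026 + (U + v(-96))) = sqrt(37026 + (-23841/24014 - 96)) = sqrt(37026 - 2329185/24014) = sqrt(886813179/24014) = sqrt(21295931680506)/24014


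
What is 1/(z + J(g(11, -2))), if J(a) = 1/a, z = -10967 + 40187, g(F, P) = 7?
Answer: 7/204541 ≈ 3.4223e-5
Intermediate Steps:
z = 29220
1/(z + J(g(11, -2))) = 1/(29220 + 1/7) = 1/(29220 + ⅐) = 1/(204541/7) = 7/204541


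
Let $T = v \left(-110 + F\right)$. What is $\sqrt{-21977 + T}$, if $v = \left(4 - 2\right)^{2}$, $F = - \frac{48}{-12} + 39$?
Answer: $i \sqrt{22245} \approx 149.15 i$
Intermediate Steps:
$F = 43$ ($F = \left(-48\right) \left(- \frac{1}{12}\right) + 39 = 4 + 39 = 43$)
$v = 4$ ($v = 2^{2} = 4$)
$T = -268$ ($T = 4 \left(-110 + 43\right) = 4 \left(-67\right) = -268$)
$\sqrt{-21977 + T} = \sqrt{-21977 - 268} = \sqrt{-22245} = i \sqrt{22245}$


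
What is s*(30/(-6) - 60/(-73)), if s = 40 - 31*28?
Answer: 252540/73 ≈ 3459.5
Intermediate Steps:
s = -828 (s = 40 - 868 = -828)
s*(30/(-6) - 60/(-73)) = -828*(30/(-6) - 60/(-73)) = -828*(30*(-1/6) - 60*(-1/73)) = -828*(-5 + 60/73) = -828*(-305/73) = 252540/73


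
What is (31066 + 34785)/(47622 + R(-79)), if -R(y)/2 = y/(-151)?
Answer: 9943501/7190764 ≈ 1.3828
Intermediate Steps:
R(y) = 2*y/151 (R(y) = -2*y/(-151) = -2*y*(-1)/151 = -(-2)*y/151 = 2*y/151)
(31066 + 34785)/(47622 + R(-79)) = (31066 + 34785)/(47622 + (2/151)*(-79)) = 65851/(47622 - 158/151) = 65851/(7190764/151) = 65851*(151/7190764) = 9943501/7190764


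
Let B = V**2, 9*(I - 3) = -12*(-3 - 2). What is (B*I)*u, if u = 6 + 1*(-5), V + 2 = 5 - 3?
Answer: 0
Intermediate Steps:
V = 0 (V = -2 + (5 - 3) = -2 + 2 = 0)
I = 29/3 (I = 3 + (-12*(-3 - 2))/9 = 3 + (-12*(-5))/9 = 3 + (1/9)*60 = 3 + 20/3 = 29/3 ≈ 9.6667)
u = 1 (u = 6 - 5 = 1)
B = 0 (B = 0**2 = 0)
(B*I)*u = (0*(29/3))*1 = 0*1 = 0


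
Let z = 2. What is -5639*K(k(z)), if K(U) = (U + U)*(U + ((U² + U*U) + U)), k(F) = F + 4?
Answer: -5684112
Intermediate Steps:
k(F) = 4 + F
K(U) = 2*U*(2*U + 2*U²) (K(U) = (2*U)*(U + ((U² + U²) + U)) = (2*U)*(U + (2*U² + U)) = (2*U)*(U + (U + 2*U²)) = (2*U)*(2*U + 2*U²) = 2*U*(2*U + 2*U²))
-5639*K(k(z)) = -22556*(4 + 2)²*(1 + (4 + 2)) = -22556*6²*(1 + 6) = -22556*36*7 = -5639*1008 = -5684112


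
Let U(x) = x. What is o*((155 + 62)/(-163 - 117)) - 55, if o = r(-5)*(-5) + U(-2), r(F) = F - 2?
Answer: -3223/40 ≈ -80.575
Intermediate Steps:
r(F) = -2 + F
o = 33 (o = (-2 - 5)*(-5) - 2 = -7*(-5) - 2 = 35 - 2 = 33)
o*((155 + 62)/(-163 - 117)) - 55 = 33*((155 + 62)/(-163 - 117)) - 55 = 33*(217/(-280)) - 55 = 33*(217*(-1/280)) - 55 = 33*(-31/40) - 55 = -1023/40 - 55 = -3223/40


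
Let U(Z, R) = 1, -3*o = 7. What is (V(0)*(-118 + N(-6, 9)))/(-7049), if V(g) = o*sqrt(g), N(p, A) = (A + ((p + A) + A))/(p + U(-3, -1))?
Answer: 0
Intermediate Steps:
o = -7/3 (o = -1/3*7 = -7/3 ≈ -2.3333)
N(p, A) = (p + 3*A)/(1 + p) (N(p, A) = (A + ((p + A) + A))/(p + 1) = (A + ((A + p) + A))/(1 + p) = (A + (p + 2*A))/(1 + p) = (p + 3*A)/(1 + p))
V(g) = -7*sqrt(g)/3
(V(0)*(-118 + N(-6, 9)))/(-7049) = ((-7*sqrt(0)/3)*(-118 + (-6 + 3*9)/(1 - 6)))/(-7049) = ((-7/3*0)*(-118 + (-6 + 27)/(-5)))*(-1/7049) = (0*(-118 - 1/5*21))*(-1/7049) = (0*(-118 - 21/5))*(-1/7049) = (0*(-611/5))*(-1/7049) = 0*(-1/7049) = 0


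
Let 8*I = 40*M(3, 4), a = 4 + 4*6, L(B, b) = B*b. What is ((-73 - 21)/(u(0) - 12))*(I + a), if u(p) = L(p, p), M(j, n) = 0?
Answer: 658/3 ≈ 219.33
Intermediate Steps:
a = 28 (a = 4 + 24 = 28)
u(p) = p² (u(p) = p*p = p²)
I = 0 (I = (40*0)/8 = (⅛)*0 = 0)
((-73 - 21)/(u(0) - 12))*(I + a) = ((-73 - 21)/(0² - 12))*(0 + 28) = -94/(0 - 12)*28 = -94/(-12)*28 = -94*(-1/12)*28 = (47/6)*28 = 658/3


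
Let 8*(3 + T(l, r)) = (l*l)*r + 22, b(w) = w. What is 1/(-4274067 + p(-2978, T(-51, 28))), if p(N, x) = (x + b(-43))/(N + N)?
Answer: -23824/101825408449 ≈ -2.3397e-7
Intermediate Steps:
T(l, r) = -1/4 + r*l**2/8 (T(l, r) = -3 + ((l*l)*r + 22)/8 = -3 + (l**2*r + 22)/8 = -3 + (r*l**2 + 22)/8 = -3 + (22 + r*l**2)/8 = -3 + (11/4 + r*l**2/8) = -1/4 + r*l**2/8)
p(N, x) = (-43 + x)/(2*N) (p(N, x) = (x - 43)/(N + N) = (-43 + x)/((2*N)) = (-43 + x)*(1/(2*N)) = (-43 + x)/(2*N))
1/(-4274067 + p(-2978, T(-51, 28))) = 1/(-4274067 + (1/2)*(-43 + (-1/4 + (1/8)*28*(-51)**2))/(-2978)) = 1/(-4274067 + (1/2)*(-1/2978)*(-43 + (-1/4 + (1/8)*28*2601))) = 1/(-4274067 + (1/2)*(-1/2978)*(-43 + (-1/4 + 18207/2))) = 1/(-4274067 + (1/2)*(-1/2978)*(-43 + 36413/4)) = 1/(-4274067 + (1/2)*(-1/2978)*(36241/4)) = 1/(-4274067 - 36241/23824) = 1/(-101825408449/23824) = -23824/101825408449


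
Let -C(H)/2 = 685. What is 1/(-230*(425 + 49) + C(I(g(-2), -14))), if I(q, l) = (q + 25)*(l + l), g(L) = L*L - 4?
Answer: -1/110390 ≈ -9.0588e-6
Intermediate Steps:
g(L) = -4 + L² (g(L) = L² - 4 = -4 + L²)
I(q, l) = 2*l*(25 + q) (I(q, l) = (25 + q)*(2*l) = 2*l*(25 + q))
C(H) = -1370 (C(H) = -2*685 = -1370)
1/(-230*(425 + 49) + C(I(g(-2), -14))) = 1/(-230*(425 + 49) - 1370) = 1/(-230*474 - 1370) = 1/(-109020 - 1370) = 1/(-110390) = -1/110390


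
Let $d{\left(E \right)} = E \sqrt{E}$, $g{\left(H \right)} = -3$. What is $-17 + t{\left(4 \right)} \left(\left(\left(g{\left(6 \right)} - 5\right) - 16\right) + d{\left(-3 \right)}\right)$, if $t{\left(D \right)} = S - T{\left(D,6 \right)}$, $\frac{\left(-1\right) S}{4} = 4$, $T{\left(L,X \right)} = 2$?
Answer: $415 + 54 i \sqrt{3} \approx 415.0 + 93.531 i$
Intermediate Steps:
$d{\left(E \right)} = E^{\frac{3}{2}}$
$S = -16$ ($S = \left(-4\right) 4 = -16$)
$t{\left(D \right)} = -18$ ($t{\left(D \right)} = -16 - 2 = -18$)
$-17 + t{\left(4 \right)} \left(\left(\left(g{\left(6 \right)} - 5\right) - 16\right) + d{\left(-3 \right)}\right) = -17 - 18 \left(\left(\left(-3 - 5\right) - 16\right) + \left(-3\right)^{\frac{3}{2}}\right) = -17 - 18 \left(\left(-8 - 16\right) - 3 i \sqrt{3}\right) = -17 - 18 \left(-24 - 3 i \sqrt{3}\right) = -17 + \left(432 + 54 i \sqrt{3}\right) = 415 + 54 i \sqrt{3}$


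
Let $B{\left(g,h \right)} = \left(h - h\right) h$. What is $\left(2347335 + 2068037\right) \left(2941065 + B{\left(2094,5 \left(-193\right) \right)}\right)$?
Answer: $12985896051180$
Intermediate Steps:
$B{\left(g,h \right)} = 0$ ($B{\left(g,h \right)} = 0 h = 0$)
$\left(2347335 + 2068037\right) \left(2941065 + B{\left(2094,5 \left(-193\right) \right)}\right) = \left(2347335 + 2068037\right) \left(2941065 + 0\right) = 4415372 \cdot 2941065 = 12985896051180$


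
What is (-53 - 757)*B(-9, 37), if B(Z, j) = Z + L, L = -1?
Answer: 8100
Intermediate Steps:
B(Z, j) = -1 + Z (B(Z, j) = Z - 1 = -1 + Z)
(-53 - 757)*B(-9, 37) = (-53 - 757)*(-1 - 9) = -810*(-10) = 8100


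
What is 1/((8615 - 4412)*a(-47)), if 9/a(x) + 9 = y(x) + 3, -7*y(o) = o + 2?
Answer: 1/88263 ≈ 1.1330e-5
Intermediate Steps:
y(o) = -2/7 - o/7 (y(o) = -(o + 2)/7 = -(2 + o)/7 = -2/7 - o/7)
a(x) = 9/(-44/7 - x/7) (a(x) = 9/(-9 + ((-2/7 - x/7) + 3)) = 9/(-9 + (19/7 - x/7)) = 9/(-44/7 - x/7))
1/((8615 - 4412)*a(-47)) = 1/((8615 - 4412)*((-63/(44 - 47)))) = 1/(4203*((-63/(-3)))) = 1/(4203*((-63*(-1/3)))) = (1/4203)/21 = (1/4203)*(1/21) = 1/88263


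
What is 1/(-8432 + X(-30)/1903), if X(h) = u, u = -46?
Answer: -1903/16046142 ≈ -0.00011860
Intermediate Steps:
X(h) = -46
1/(-8432 + X(-30)/1903) = 1/(-8432 - 46/1903) = 1/(-16046142/1903) = -1903/16046142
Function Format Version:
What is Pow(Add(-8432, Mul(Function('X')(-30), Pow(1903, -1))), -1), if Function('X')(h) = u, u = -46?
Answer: Rational(-1903, 16046142) ≈ -0.00011860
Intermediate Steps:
Function('X')(h) = -46
Pow(Add(-8432, Mul(Function('X')(-30), Pow(1903, -1))), -1) = Pow(Add(-8432, Mul(-46, Pow(1903, -1))), -1) = Pow(Add(-8432, Mul(-46, Rational(1, 1903))), -1) = Pow(Add(-8432, Rational(-46, 1903)), -1) = Pow(Rational(-16046142, 1903), -1) = Rational(-1903, 16046142)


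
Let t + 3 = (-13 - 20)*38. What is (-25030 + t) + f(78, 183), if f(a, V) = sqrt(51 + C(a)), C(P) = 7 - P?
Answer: -26287 + 2*I*sqrt(5) ≈ -26287.0 + 4.4721*I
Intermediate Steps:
t = -1257 (t = -3 + (-13 - 20)*38 = -3 - 33*38 = -3 - 1254 = -1257)
f(a, V) = sqrt(58 - a) (f(a, V) = sqrt(51 + (7 - a)) = sqrt(58 - a))
(-25030 + t) + f(78, 183) = (-25030 - 1257) + sqrt(58 - 1*78) = -26287 + sqrt(58 - 78) = -26287 + sqrt(-20) = -26287 + 2*I*sqrt(5)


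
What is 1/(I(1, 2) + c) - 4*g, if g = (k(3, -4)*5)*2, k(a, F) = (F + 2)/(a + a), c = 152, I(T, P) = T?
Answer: 2041/153 ≈ 13.340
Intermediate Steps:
k(a, F) = (2 + F)/(2*a) (k(a, F) = (2 + F)/((2*a)) = (2 + F)*(1/(2*a)) = (2 + F)/(2*a))
g = -10/3 (g = (((½)*(2 - 4)/3)*5)*2 = (((½)*(⅓)*(-2))*5)*2 = -⅓*5*2 = -5/3*2 = -10/3 ≈ -3.3333)
1/(I(1, 2) + c) - 4*g = 1/(1 + 152) - 4*(-10/3) = 1/153 + 40/3 = 2041/153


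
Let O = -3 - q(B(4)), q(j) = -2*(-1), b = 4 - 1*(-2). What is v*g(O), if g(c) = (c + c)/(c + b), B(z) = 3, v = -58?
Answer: 580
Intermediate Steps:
b = 6 (b = 4 + 2 = 6)
q(j) = 2
O = -5 (O = -3 - 1*2 = -3 - 2 = -5)
g(c) = 2*c/(6 + c) (g(c) = (c + c)/(c + 6) = (2*c)/(6 + c) = 2*c/(6 + c))
v*g(O) = -116*(-5)/(6 - 5) = -116*(-5)/1 = -116*(-5) = -58*(-10) = 580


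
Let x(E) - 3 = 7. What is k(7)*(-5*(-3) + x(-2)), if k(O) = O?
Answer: 175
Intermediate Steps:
x(E) = 10 (x(E) = 3 + 7 = 10)
k(7)*(-5*(-3) + x(-2)) = 7*(-5*(-3) + 10) = 7*(15 + 10) = 7*25 = 175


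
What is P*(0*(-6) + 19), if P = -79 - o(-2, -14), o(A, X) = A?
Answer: -1463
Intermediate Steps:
P = -77 (P = -79 - 1*(-2) = -79 + 2 = -77)
P*(0*(-6) + 19) = -77*(0*(-6) + 19) = -77*(0 + 19) = -77*19 = -1463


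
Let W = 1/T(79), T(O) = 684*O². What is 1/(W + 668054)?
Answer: 4268844/2851818309577 ≈ 1.4969e-6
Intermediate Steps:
W = 1/4268844 (W = 1/(684*79²) = 1/(684*6241) = 1/4268844 ≈ 2.3426e-7)
1/(W + 668054) = 1/(1/4268844 + 668054) = 1/(2851818309577/4268844) = 4268844/2851818309577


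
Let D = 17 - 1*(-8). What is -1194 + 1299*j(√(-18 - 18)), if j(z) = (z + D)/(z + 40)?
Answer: -151905/409 + 58455*I/818 ≈ -371.41 + 71.461*I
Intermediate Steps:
D = 25 (D = 17 + 8 = 25)
j(z) = (25 + z)/(40 + z) (j(z) = (z + 25)/(z + 40) = (25 + z)/(40 + z))
-1194 + 1299*j(√(-18 - 18)) = -1194 + 1299*((25 + √(-18 - 18))/(40 + √(-18 - 18))) = -1194 + 1299*((25 + √(-36))/(40 + √(-36))) = -1194 + 1299*((25 + 6*I)/(40 + 6*I)) = -1194 + 1299*(((40 - 6*I)/1636)*(25 + 6*I)) = -1194 + 1299*((25 + 6*I)*(40 - 6*I)/1636) = -1194 + 1299*(25 + 6*I)*(40 - 6*I)/1636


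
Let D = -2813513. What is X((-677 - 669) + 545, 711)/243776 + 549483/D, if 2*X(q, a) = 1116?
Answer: -66190413777/342933472544 ≈ -0.19301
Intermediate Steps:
X(q, a) = 558 (X(q, a) = (1/2)*1116 = 558)
X((-677 - 669) + 545, 711)/243776 + 549483/D = 558/243776 + 549483/(-2813513) = 558*(1/243776) + 549483*(-1/2813513) = 279/121888 - 549483/2813513 = -66190413777/342933472544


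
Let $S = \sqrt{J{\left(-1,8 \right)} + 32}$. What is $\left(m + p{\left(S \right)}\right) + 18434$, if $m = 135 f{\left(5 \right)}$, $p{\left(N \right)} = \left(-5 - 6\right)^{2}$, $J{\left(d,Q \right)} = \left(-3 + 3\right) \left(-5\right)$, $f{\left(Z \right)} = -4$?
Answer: $18015$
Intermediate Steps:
$J{\left(d,Q \right)} = 0$ ($J{\left(d,Q \right)} = 0 \left(-5\right) = 0$)
$S = 4 \sqrt{2}$ ($S = \sqrt{0 + 32} = \sqrt{32} = 4 \sqrt{2} \approx 5.6569$)
$p{\left(N \right)} = 121$ ($p{\left(N \right)} = \left(-11\right)^{2} = 121$)
$m = -540$ ($m = 135 \left(-4\right) = -540$)
$\left(m + p{\left(S \right)}\right) + 18434 = \left(-540 + 121\right) + 18434 = -419 + 18434 = 18015$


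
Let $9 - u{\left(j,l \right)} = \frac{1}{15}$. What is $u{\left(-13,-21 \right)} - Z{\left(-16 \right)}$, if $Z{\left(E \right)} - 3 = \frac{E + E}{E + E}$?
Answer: $\frac{74}{15} \approx 4.9333$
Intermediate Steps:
$u{\left(j,l \right)} = \frac{134}{15}$ ($u{\left(j,l \right)} = 9 - \frac{1}{15} = \frac{134}{15}$)
$Z{\left(E \right)} = 4$ ($Z{\left(E \right)} = 3 + \frac{E + E}{E + E} = 3 + \frac{2 E}{2 E} = 3 + 2 E \frac{1}{2 E} = 3 + 1 = 4$)
$u{\left(-13,-21 \right)} - Z{\left(-16 \right)} = \frac{134}{15} - 4 = \frac{74}{15}$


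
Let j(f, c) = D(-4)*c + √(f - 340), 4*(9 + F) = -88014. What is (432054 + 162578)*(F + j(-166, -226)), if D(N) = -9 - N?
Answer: -12417402740 + 594632*I*√506 ≈ -1.2417e+10 + 1.3376e+7*I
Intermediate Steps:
F = -44025/2 (F = -9 + (¼)*(-88014) = -9 - 44007/2 = -44025/2 ≈ -22013.)
j(f, c) = √(-340 + f) - 5*c (j(f, c) = (-9 - 1*(-4))*c + √(f - 340) = (-9 + 4)*c + √(-340 + f) = -5*c + √(-340 + f) = √(-340 + f) - 5*c)
(432054 + 162578)*(F + j(-166, -226)) = (432054 + 162578)*(-44025/2 + (√(-340 - 166) - 5*(-226))) = 594632*(-44025/2 + (√(-506) + 1130)) = 594632*(-44025/2 + (I*√506 + 1130)) = 594632*(-44025/2 + (1130 + I*√506)) = 594632*(-41765/2 + I*√506) = -12417402740 + 594632*I*√506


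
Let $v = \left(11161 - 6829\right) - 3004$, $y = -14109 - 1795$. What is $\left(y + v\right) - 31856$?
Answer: $-46432$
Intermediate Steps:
$y = -15904$ ($y = -14109 - 1795 = -15904$)
$v = 1328$ ($v = 4332 - 3004 = 1328$)
$\left(y + v\right) - 31856 = \left(-15904 + 1328\right) - 31856 = -14576 - 31856 = -46432$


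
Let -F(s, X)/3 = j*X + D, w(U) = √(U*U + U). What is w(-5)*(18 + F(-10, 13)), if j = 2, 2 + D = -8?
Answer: -60*√5 ≈ -134.16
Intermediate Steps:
D = -10 (D = -2 - 8 = -10)
w(U) = √(U + U²) (w(U) = √(U² + U) = √(U + U²))
F(s, X) = 30 - 6*X (F(s, X) = -3*(2*X - 10) = -3*(-10 + 2*X) = 30 - 6*X)
w(-5)*(18 + F(-10, 13)) = √(-5*(1 - 5))*(18 + (30 - 6*13)) = √(-5*(-4))*(18 + (30 - 78)) = √20*(18 - 48) = (2*√5)*(-30) = -60*√5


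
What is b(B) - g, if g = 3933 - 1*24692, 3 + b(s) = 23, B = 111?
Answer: 20779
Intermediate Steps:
b(s) = 20 (b(s) = -3 + 23 = 20)
g = -20759 (g = 3933 - 24692 = -20759)
b(B) - g = 20 - 1*(-20759) = 20 + 20759 = 20779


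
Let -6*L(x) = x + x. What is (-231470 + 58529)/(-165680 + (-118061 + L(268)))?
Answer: 518823/851491 ≈ 0.60931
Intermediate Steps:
L(x) = -x/3 (L(x) = -(x + x)/6 = -x/3)
(-231470 + 58529)/(-165680 + (-118061 + L(268))) = (-231470 + 58529)/(-165680 + (-118061 - ⅓*268)) = -172941/(-165680 + (-118061 - 268/3)) = -172941/(-165680 - 354451/3) = -172941/(-851491/3) = -172941*(-3/851491) = 518823/851491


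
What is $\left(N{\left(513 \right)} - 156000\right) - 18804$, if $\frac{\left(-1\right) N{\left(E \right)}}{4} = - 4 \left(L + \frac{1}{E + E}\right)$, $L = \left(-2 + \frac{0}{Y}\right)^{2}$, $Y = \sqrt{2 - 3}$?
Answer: $- \frac{89641612}{513} \approx -1.7474 \cdot 10^{5}$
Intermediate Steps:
$Y = i$ ($Y = \sqrt{-1} = i \approx 1.0 i$)
$L = 4$ ($L = \left(-2 + \frac{0}{i}\right)^{2} = \left(-2 + 0 \left(- i\right)\right)^{2} = \left(-2 + 0\right)^{2} = \left(-2\right)^{2} = 4$)
$N{\left(E \right)} = 64 + \frac{8}{E}$ ($N{\left(E \right)} = - 4 \left(- 4 \left(4 + \frac{1}{E + E}\right)\right) = - 4 \left(- 4 \left(4 + \frac{1}{2 E}\right)\right) = - 4 \left(-16 - \frac{2}{E}\right) = 64 + \frac{8}{E}$)
$\left(N{\left(513 \right)} - 156000\right) - 18804 = \left(\left(64 + \frac{8}{513}\right) - 156000\right) - 18804 = \left(\frac{32840}{513} - 156000\right) - 18804 = - \frac{79995160}{513} - 18804 = - \frac{89641612}{513}$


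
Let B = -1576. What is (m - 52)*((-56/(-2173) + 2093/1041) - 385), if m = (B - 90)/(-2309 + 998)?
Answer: 57614109226520/2965603923 ≈ 19427.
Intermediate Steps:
m = 1666/1311 (m = (-1576 - 90)/(-2309 + 998) = -1666/(-1311) = -1666*(-1/1311) = 1666/1311 ≈ 1.2708)
(m - 52)*((-56/(-2173) + 2093/1041) - 385) = (1666/1311 - 52)*((-56/(-2173) + 2093/1041) - 385) = -66506*((-56*(-1/2173) + 2093*(1/1041)) - 385)/1311 = -66506*((56/2173 + 2093/1041) - 385)/1311 = -66506*(4606385/2262093 - 385)/1311 = -66506/1311*(-866299420/2262093) = 57614109226520/2965603923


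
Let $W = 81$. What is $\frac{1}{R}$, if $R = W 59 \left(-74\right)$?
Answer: $- \frac{1}{353646} \approx -2.8277 \cdot 10^{-6}$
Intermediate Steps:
$R = -353646$ ($R = 81 \cdot 59 \left(-74\right) = 4779 \left(-74\right) = -353646$)
$\frac{1}{R} = \frac{1}{-353646} = - \frac{1}{353646}$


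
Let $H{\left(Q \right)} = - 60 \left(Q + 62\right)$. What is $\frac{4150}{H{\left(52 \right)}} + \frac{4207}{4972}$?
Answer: $\frac{50888}{212553} \approx 0.23941$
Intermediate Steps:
$H{\left(Q \right)} = -3720 - 60 Q$ ($H{\left(Q \right)} = - 60 \left(62 + Q\right) = -3720 - 60 Q$)
$\frac{4150}{H{\left(52 \right)}} + \frac{4207}{4972} = \frac{4150}{-3720 - 3120} + \frac{4207}{4972} = \frac{4150}{-3720 - 3120} + 4207 \cdot \frac{1}{4972} = \frac{4150}{-6840} + \frac{4207}{4972} = 4150 \left(- \frac{1}{6840}\right) + \frac{4207}{4972} = - \frac{415}{684} + \frac{4207}{4972} = \frac{50888}{212553}$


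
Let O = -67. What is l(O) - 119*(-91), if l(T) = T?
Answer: 10762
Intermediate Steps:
l(O) - 119*(-91) = -67 - 119*(-91) = -67 - 1*(-10829) = -67 + 10829 = 10762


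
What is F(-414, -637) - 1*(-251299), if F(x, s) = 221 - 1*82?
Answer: 251438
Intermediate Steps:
F(x, s) = 139 (F(x, s) = 221 - 82 = 139)
F(-414, -637) - 1*(-251299) = 139 - 1*(-251299) = 139 + 251299 = 251438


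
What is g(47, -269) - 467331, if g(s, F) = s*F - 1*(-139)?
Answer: -479835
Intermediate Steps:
g(s, F) = 139 + F*s (g(s, F) = F*s + 139 = 139 + F*s)
g(47, -269) - 467331 = (139 - 269*47) - 467331 = (139 - 12643) - 467331 = -12504 - 467331 = -479835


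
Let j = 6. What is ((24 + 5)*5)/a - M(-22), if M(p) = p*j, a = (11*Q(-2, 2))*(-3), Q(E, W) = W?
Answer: 8567/66 ≈ 129.80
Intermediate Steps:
a = -66 (a = (11*2)*(-3) = 22*(-3) = -66)
M(p) = 6*p (M(p) = p*6 = 6*p)
((24 + 5)*5)/a - M(-22) = ((24 + 5)*5)/(-66) - 6*(-22) = (29*5)*(-1/66) - 1*(-132) = 145*(-1/66) + 132 = -145/66 + 132 = 8567/66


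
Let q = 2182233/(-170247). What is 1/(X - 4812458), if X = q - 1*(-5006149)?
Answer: 56749/10991043148 ≈ 5.1632e-6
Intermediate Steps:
q = -727411/56749 (q = 2182233*(-1/170247) = -727411/56749 ≈ -12.818)
X = 284093222190/56749 (X = -727411/56749 - 1*(-5006149) = -727411/56749 + 5006149 = 284093222190/56749 ≈ 5.0061e+6)
1/(X - 4812458) = 1/(284093222190/56749 - 4812458) = 1/(10991043148/56749) = 56749/10991043148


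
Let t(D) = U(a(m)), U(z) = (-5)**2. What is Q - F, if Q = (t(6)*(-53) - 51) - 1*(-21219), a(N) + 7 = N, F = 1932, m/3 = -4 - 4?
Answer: 17911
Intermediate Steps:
m = -24 (m = 3*(-4 - 4) = 3*(-8) = -24)
a(N) = -7 + N
U(z) = 25
t(D) = 25
Q = 19843 (Q = (25*(-53) - 51) - 1*(-21219) = (-1325 - 51) + 21219 = -1376 + 21219 = 19843)
Q - F = 19843 - 1*1932 = 19843 - 1932 = 17911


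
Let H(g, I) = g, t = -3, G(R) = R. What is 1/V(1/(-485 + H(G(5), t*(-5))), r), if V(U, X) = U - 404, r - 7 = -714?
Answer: -480/193921 ≈ -0.0024752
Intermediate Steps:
r = -707 (r = 7 - 714 = -707)
V(U, X) = -404 + U
1/V(1/(-485 + H(G(5), t*(-5))), r) = 1/(-404 + 1/(-485 + 5)) = 1/(-404 + 1/(-480)) = 1/(-404 - 1/480) = 1/(-193921/480) = -480/193921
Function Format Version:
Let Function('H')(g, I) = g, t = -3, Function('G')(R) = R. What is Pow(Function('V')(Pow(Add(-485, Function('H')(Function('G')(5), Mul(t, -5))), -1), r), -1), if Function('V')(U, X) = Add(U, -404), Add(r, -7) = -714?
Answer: Rational(-480, 193921) ≈ -0.0024752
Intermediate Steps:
r = -707 (r = Add(7, -714) = -707)
Function('V')(U, X) = Add(-404, U)
Pow(Function('V')(Pow(Add(-485, Function('H')(Function('G')(5), Mul(t, -5))), -1), r), -1) = Pow(Add(-404, Pow(Add(-485, 5), -1)), -1) = Pow(Add(-404, Pow(-480, -1)), -1) = Pow(Add(-404, Rational(-1, 480)), -1) = Pow(Rational(-193921, 480), -1) = Rational(-480, 193921)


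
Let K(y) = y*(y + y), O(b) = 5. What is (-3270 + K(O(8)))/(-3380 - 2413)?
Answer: 3220/5793 ≈ 0.55584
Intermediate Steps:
K(y) = 2*y**2 (K(y) = y*(2*y) = 2*y**2)
(-3270 + K(O(8)))/(-3380 - 2413) = (-3270 + 2*5**2)/(-3380 - 2413) = (-3270 + 2*25)/(-5793) = (-3270 + 50)*(-1/5793) = -3220*(-1/5793) = 3220/5793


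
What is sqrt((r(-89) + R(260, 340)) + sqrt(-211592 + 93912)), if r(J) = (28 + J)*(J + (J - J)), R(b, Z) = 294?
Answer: sqrt(5723 + 4*I*sqrt(7355)) ≈ 75.684 + 2.2663*I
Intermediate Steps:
r(J) = J*(28 + J) (r(J) = (28 + J)*(J + 0) = (28 + J)*J = J*(28 + J))
sqrt((r(-89) + R(260, 340)) + sqrt(-211592 + 93912)) = sqrt((-89*(28 - 89) + 294) + sqrt(-211592 + 93912)) = sqrt((-89*(-61) + 294) + sqrt(-117680)) = sqrt((5429 + 294) + 4*I*sqrt(7355)) = sqrt(5723 + 4*I*sqrt(7355))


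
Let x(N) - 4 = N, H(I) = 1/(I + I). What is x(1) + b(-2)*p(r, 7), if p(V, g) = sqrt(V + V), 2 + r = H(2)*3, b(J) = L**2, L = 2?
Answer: 5 + 2*I*sqrt(10) ≈ 5.0 + 6.3246*I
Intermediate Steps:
b(J) = 4 (b(J) = 2**2 = 4)
H(I) = 1/(2*I)
r = -5/4 (r = -2 + ((1/2)/2)*3 = -2 + ((1/2)*(1/2))*3 = -2 + (1/4)*3 = -2 + 3/4 = -5/4 ≈ -1.2500)
x(N) = 4 + N
p(V, g) = sqrt(2)*sqrt(V) (p(V, g) = sqrt(2*V) = sqrt(2)*sqrt(V))
x(1) + b(-2)*p(r, 7) = (4 + 1) + 4*(sqrt(2)*sqrt(-5/4)) = 5 + 4*(sqrt(2)*(I*sqrt(5)/2)) = 5 + 4*(I*sqrt(10)/2) = 5 + 2*I*sqrt(10)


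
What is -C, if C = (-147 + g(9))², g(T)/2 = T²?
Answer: -225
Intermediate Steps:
g(T) = 2*T²
C = 225 (C = (-147 + 2*9²)² = (-147 + 2*81)² = (-147 + 162)² = 15² = 225)
-C = -1*225 = -225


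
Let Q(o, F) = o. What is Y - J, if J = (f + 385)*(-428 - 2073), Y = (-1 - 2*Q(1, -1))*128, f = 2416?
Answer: 7004917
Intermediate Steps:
Y = -384 (Y = (-1 - 2*1)*128 = (-1 - 2)*128 = -3*128 = -384)
J = -7005301 (J = (2416 + 385)*(-428 - 2073) = 2801*(-2501) = -7005301)
Y - J = -384 - 1*(-7005301) = -384 + 7005301 = 7004917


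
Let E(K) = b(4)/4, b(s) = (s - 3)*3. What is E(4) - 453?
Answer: -1809/4 ≈ -452.25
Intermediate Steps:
b(s) = -9 + 3*s (b(s) = (-3 + s)*3 = -9 + 3*s)
E(K) = ¾ (E(K) = (-9 + 3*4)/4 = (-9 + 12)*(¼) = 3*(¼) = ¾)
E(4) - 453 = ¾ - 453 = -1809/4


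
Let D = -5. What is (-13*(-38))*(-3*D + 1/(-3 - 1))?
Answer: 14573/2 ≈ 7286.5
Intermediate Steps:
(-13*(-38))*(-3*D + 1/(-3 - 1)) = (-13*(-38))*(-3*(-5) + 1/(-3 - 1)) = 494*(15 + 1/(-4)) = 494*(15 - ¼) = 494*(59/4) = 14573/2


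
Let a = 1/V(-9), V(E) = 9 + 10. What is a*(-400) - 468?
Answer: -9292/19 ≈ -489.05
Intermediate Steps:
V(E) = 19
a = 1/19 ≈ 0.052632
a*(-400) - 468 = (1/19)*(-400) - 468 = -400/19 - 468 = -9292/19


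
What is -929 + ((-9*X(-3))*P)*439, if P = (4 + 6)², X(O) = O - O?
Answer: -929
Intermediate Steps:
X(O) = 0
P = 100 (P = 10² = 100)
-929 + ((-9*X(-3))*P)*439 = -929 + (-9*0*100)*439 = -929 + (0*100)*439 = -929 + 0*439 = -929 + 0 = -929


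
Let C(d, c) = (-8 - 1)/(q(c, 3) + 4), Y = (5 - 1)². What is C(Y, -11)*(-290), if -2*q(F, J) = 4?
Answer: 1305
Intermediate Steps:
Y = 16 (Y = 4² = 16)
q(F, J) = -2 (q(F, J) = -½*4 = -2)
C(d, c) = -9/2 (C(d, c) = (-8 - 1)/(-2 + 4) = -9/2)
C(Y, -11)*(-290) = -9/2*(-290) = 1305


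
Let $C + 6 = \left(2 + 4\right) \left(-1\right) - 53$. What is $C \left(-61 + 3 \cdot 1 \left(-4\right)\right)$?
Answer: $4745$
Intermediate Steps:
$C = -65$ ($C = -6 - \left(53 - \left(2 + 4\right) \left(-1\right)\right) = -6 + \left(6 \left(-1\right) - 53\right) = -6 - 59 = -65$)
$C \left(-61 + 3 \cdot 1 \left(-4\right)\right) = - 65 \left(-61 + 3 \cdot 1 \left(-4\right)\right) = - 65 \left(-61 + 3 \left(-4\right)\right) = - 65 \left(-61 - 12\right) = \left(-65\right) \left(-73\right) = 4745$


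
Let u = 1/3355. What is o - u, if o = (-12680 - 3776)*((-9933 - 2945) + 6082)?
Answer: 375206344479/3355 ≈ 1.1184e+8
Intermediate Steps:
u = 1/3355 ≈ 0.00029806
o = 111834976 (o = -16456*(-12878 + 6082) = -16456*(-6796) = 111834976)
o - u = 111834976 - 1*1/3355 = 111834976 - 1/3355 = 375206344479/3355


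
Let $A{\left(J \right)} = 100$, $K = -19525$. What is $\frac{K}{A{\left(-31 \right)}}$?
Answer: $- \frac{781}{4} \approx -195.25$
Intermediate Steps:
$\frac{K}{A{\left(-31 \right)}} = - \frac{19525}{100} = \left(-19525\right) \frac{1}{100} = - \frac{781}{4}$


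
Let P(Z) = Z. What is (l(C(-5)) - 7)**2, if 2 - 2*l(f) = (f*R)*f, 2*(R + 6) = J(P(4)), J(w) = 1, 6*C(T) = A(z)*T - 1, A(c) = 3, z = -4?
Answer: 14884/81 ≈ 183.75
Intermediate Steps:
C(T) = -1/6 + T/2 (C(T) = (3*T - 1)/6 = (-1 + 3*T)/6 = -1/6 + T/2)
R = -11/2 (R = -6 + (1/2)*1 = -6 + 1/2 = -11/2 ≈ -5.5000)
l(f) = 1 + 11*f**2/4 (l(f) = 1 - f*(-11/2)*f/2 = 1 - (-11*f/2)*f/2 = 1 - (-11)*f**2/4 = 1 + 11*f**2/4)
(l(C(-5)) - 7)**2 = ((1 + 11*(-1/6 + (1/2)*(-5))**2/4) - 7)**2 = ((1 + 11*(-1/6 - 5/2)**2/4) - 7)**2 = ((1 + 11*(-8/3)**2/4) - 7)**2 = ((1 + (11/4)*(64/9)) - 7)**2 = ((1 + 176/9) - 7)**2 = (185/9 - 7)**2 = (122/9)**2 = 14884/81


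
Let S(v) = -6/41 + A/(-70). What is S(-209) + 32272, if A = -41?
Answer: 92621901/2870 ≈ 32272.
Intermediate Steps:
S(v) = 1261/2870 (S(v) = -6/41 - 41/(-70) = -6*1/41 - 41*(-1/70) = -6/41 + 41/70 = 1261/2870)
S(-209) + 32272 = 1261/2870 + 32272 = 92621901/2870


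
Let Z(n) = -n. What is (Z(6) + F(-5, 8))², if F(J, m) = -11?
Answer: 289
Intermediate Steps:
(Z(6) + F(-5, 8))² = (-1*6 - 11)² = (-6 - 11)² = (-17)² = 289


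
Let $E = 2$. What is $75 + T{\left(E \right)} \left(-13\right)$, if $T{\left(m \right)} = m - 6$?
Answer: $127$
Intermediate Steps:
$T{\left(m \right)} = -6 + m$
$75 + T{\left(E \right)} \left(-13\right) = 75 + \left(-6 + 2\right) \left(-13\right) = 75 - -52 = 75 + 52 = 127$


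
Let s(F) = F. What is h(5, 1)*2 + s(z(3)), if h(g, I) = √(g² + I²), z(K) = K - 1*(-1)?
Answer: 4 + 2*√26 ≈ 14.198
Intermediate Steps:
z(K) = 1 + K (z(K) = K + 1 = 1 + K)
h(g, I) = √(I² + g²)
h(5, 1)*2 + s(z(3)) = √(1² + 5²)*2 + (1 + 3) = √(1 + 25)*2 + 4 = √26*2 + 4 = 2*√26 + 4 = 4 + 2*√26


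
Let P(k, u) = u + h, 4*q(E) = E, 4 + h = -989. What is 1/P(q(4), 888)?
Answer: -1/105 ≈ -0.0095238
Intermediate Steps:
h = -993 (h = -4 - 989 = -993)
q(E) = E/4
P(k, u) = -993 + u (P(k, u) = u - 993 = -993 + u)
1/P(q(4), 888) = 1/(-993 + 888) = 1/(-105) = -1/105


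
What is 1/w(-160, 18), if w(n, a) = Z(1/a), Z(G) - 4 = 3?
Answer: ⅐ ≈ 0.14286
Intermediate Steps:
Z(G) = 7 (Z(G) = 4 + 3 = 7)
w(n, a) = 7
1/w(-160, 18) = 1/7 = ⅐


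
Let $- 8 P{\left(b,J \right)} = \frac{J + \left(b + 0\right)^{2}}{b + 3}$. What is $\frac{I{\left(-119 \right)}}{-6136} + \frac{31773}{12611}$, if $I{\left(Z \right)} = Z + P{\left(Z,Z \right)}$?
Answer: $\frac{91068822537}{35904828544} \approx 2.5364$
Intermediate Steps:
$P{\left(b,J \right)} = - \frac{J + b^{2}}{8 \left(3 + b\right)}$ ($P{\left(b,J \right)} = - \frac{\left(J + \left(b + 0\right)^{2}\right) \frac{1}{b + 3}}{8} = - \frac{\left(J + b^{2}\right) \frac{1}{3 + b}}{8} = - \frac{\frac{1}{3 + b} \left(J + b^{2}\right)}{8} = - \frac{J + b^{2}}{8 \left(3 + b\right)}$)
$I{\left(Z \right)} = Z + \frac{- Z - Z^{2}}{8 \left(3 + Z\right)}$
$\frac{I{\left(-119 \right)}}{-6136} + \frac{31773}{12611} = \frac{\frac{1}{8} \left(-119\right) \frac{1}{3 - 119} \left(23 + 7 \left(-119\right)\right)}{-6136} + \frac{31773}{12611} = \frac{1}{8} \left(-119\right) \frac{1}{-116} \left(23 - 833\right) \left(- \frac{1}{6136}\right) + 31773 \cdot \frac{1}{12611} = \frac{1}{8} \left(-119\right) \left(- \frac{1}{116}\right) \left(-810\right) \left(- \frac{1}{6136}\right) + \frac{31773}{12611} = \left(- \frac{48195}{464}\right) \left(- \frac{1}{6136}\right) + \frac{31773}{12611} = \frac{48195}{2847104} + \frac{31773}{12611} = \frac{91068822537}{35904828544}$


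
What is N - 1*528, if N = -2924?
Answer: -3452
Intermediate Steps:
N - 1*528 = -2924 - 1*528 = -2924 - 528 = -3452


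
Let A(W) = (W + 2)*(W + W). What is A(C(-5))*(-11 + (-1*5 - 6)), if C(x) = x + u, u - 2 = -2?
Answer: -660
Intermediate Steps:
u = 0 (u = 2 - 2 = 0)
C(x) = x (C(x) = x + 0 = x)
A(W) = 2*W*(2 + W) (A(W) = (2 + W)*(2*W) = 2*W*(2 + W))
A(C(-5))*(-11 + (-1*5 - 6)) = (2*(-5)*(2 - 5))*(-11 + (-1*5 - 6)) = (2*(-5)*(-3))*(-11 + (-5 - 6)) = 30*(-11 - 11) = 30*(-22) = -660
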